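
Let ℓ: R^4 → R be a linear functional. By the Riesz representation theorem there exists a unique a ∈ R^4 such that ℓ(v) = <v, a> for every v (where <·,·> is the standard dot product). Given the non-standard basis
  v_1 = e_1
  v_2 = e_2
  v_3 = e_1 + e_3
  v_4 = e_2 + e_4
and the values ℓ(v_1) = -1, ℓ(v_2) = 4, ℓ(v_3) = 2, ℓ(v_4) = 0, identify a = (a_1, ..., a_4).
a = (-1, 4, 3, -4)

Write a = (a_1, ..., a_4) in the standard basis. For each basis vector v_i, ℓ(v_i) = <v_i, a> is a linear equation in the a_j's. Collect the n equations into a matrix system V a = ℓ, where row i of V is v_i (expressed in the standard basis). Since V is invertible (lower-triangular with 1s on the diagonal, up to permutation), solve by back-substitution:
  V =
[[1, 0, 0, 0],
 [0, 1, 0, 0],
 [1, 0, 1, 0],
 [0, 1, 0, 1]]
  V a = (-1, 4, 2, 0)
Solving gives a = (-1, 4, 3, -4).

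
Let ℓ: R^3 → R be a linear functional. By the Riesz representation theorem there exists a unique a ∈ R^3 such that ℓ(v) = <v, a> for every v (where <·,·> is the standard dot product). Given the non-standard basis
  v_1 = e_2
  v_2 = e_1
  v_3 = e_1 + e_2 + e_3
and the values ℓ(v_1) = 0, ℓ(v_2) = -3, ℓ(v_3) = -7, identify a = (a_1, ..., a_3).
a = (-3, 0, -4)

Write a = (a_1, ..., a_3) in the standard basis. For each basis vector v_i, ℓ(v_i) = <v_i, a> is a linear equation in the a_j's. Collect the n equations into a matrix system V a = ℓ, where row i of V is v_i (expressed in the standard basis). Since V is invertible (lower-triangular with 1s on the diagonal, up to permutation), solve by back-substitution:
  V =
[[0, 1, 0],
 [1, 0, 0],
 [1, 1, 1]]
  V a = (0, -3, -7)
Solving gives a = (-3, 0, -4).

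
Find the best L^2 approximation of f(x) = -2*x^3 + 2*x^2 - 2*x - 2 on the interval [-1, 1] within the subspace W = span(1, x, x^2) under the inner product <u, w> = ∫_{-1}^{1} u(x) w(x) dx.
g(x) = 2*x^2 - 16*x/5 - 2

The best approximation g ∈ W is the orthogonal projection of f onto W. Writing g = a_0 + a_1 x + a_2 x^2, the coefficients solve the normal equations G · a = b where
  G_{ij} = <φ_i, φ_j> and b_i = <f, φ_i>, with φ_0 = 1, φ_1 = x, φ_2 = x^2.
G =
  [2, 0, 2/3]
  [0, 2/3, 0]
  [2/3, 0, 2/5],
b = (-8/3, -32/15, -8/15).
Solving gives a_0 = -2, a_1 = -16/5, a_2 = 2, so
  g(x) = 2*x^2 - 16*x/5 - 2.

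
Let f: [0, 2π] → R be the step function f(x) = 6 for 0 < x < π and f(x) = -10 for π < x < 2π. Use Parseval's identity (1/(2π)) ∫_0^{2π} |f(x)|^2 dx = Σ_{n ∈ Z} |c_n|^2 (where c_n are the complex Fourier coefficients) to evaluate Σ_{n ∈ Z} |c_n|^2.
Σ |c_n|^2 = 68

Parseval equates the L^2 energy of f (normalised by 1/(2π)) with the ℓ^2 sum of its Fourier coefficients: (1/(2π)) ∫_0^{2π} |f|^2 = Σ |c_n|^2.
Compute the left side: (1/(2π)) [∫_0^π 6^2 dx + ∫_π^{2π} (-10)^2 dx] = (1/(2π)) · (36π + 100π) = (36 + 100)/2 = 68.
So Σ_{n ∈ Z} |c_n|^2 = 68.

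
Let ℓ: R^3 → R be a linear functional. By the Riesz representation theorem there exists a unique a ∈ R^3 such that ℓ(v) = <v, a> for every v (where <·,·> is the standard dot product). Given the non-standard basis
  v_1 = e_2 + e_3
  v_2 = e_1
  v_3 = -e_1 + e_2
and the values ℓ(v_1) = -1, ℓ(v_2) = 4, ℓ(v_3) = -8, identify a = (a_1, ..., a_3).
a = (4, -4, 3)

Write a = (a_1, ..., a_3) in the standard basis. For each basis vector v_i, ℓ(v_i) = <v_i, a> is a linear equation in the a_j's. Collect the n equations into a matrix system V a = ℓ, where row i of V is v_i (expressed in the standard basis). Since V is invertible (lower-triangular with 1s on the diagonal, up to permutation), solve by back-substitution:
  V =
[[0, 1, 1],
 [1, 0, 0],
 [-1, 1, 0]]
  V a = (-1, 4, -8)
Solving gives a = (4, -4, 3).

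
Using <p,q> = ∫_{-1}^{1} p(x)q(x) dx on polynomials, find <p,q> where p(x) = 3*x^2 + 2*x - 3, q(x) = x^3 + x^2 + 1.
<p,q> = -4

Expand the product: p(x)·q(x) = 3*x^5 + 5*x^4 - x^3 + 2*x - 3.
∫_{-1}^{1} of each monomial x^k gives [2/(k+1) if k even, 0 if k odd]. Integrating term-by-term (or equivalently evaluating the antiderivative F(x) = x^6/2 + x^5 - x^4/4 + x^2 - 3*x at the endpoints):
  F(1) − F(−1) = -3/4 − (13/4) = -4.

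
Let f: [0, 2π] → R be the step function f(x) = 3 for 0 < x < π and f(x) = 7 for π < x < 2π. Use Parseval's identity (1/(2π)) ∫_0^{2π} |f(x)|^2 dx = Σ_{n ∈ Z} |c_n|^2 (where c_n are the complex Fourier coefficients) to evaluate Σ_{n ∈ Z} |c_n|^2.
Σ |c_n|^2 = 29

Parseval equates the L^2 energy of f (normalised by 1/(2π)) with the ℓ^2 sum of its Fourier coefficients: (1/(2π)) ∫_0^{2π} |f|^2 = Σ |c_n|^2.
Compute the left side: (1/(2π)) [∫_0^π 3^2 dx + ∫_π^{2π} 7^2 dx] = (1/(2π)) · (9π + 49π) = (9 + 49)/2 = 29.
So Σ_{n ∈ Z} |c_n|^2 = 29.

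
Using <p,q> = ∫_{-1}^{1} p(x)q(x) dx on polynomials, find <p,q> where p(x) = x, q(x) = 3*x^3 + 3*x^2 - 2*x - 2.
<p,q> = -2/15

Expand the product: p(x)·q(x) = 3*x^4 + 3*x^3 - 2*x^2 - 2*x.
∫_{-1}^{1} of each monomial x^k gives [2/(k+1) if k even, 0 if k odd]. Integrating term-by-term (or equivalently evaluating the antiderivative F(x) = 3*x^5/5 + 3*x^4/4 - 2*x^3/3 - x^2 at the endpoints):
  F(1) − F(−1) = -19/60 − (-11/60) = -2/15.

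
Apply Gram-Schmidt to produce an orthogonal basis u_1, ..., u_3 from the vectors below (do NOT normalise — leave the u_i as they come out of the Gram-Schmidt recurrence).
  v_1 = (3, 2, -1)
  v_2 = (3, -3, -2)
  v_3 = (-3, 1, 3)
Orthogonal basis:
  u_1 = (3, 2, -1)
  u_2 = (27/14, -26/7, -23/14)
  u_3 = (147/283, -63/283, 315/283)

Apply the Gram-Schmidt recurrence
  u_1 = v_1
  u_i = v_i − Σ_{j<i} ((v_i · u_j) / (u_j · u_j)) · u_j.

Step by step this gives:
  u_1 = (3, 2, -1)
  u_2 = (27/14, -26/7, -23/14)
  u_3 = (147/283, -63/283, 315/283)

Orthogonality check:
  u_2 · u_1 = 0 (should be 0)
  u_3 · u_1 = 0 (should be 0)
  u_3 · u_2 = 0 (should be 0)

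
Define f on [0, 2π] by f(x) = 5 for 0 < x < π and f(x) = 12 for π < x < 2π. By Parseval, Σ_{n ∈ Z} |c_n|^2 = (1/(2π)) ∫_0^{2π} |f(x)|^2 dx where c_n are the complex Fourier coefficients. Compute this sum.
Σ |c_n|^2 = 169/2

Parseval equates the L^2 energy of f (normalised by 1/(2π)) with the ℓ^2 sum of its Fourier coefficients: (1/(2π)) ∫_0^{2π} |f|^2 = Σ |c_n|^2.
Compute the left side: (1/(2π)) [∫_0^π 5^2 dx + ∫_π^{2π} 12^2 dx] = (1/(2π)) · (25π + 144π) = (25 + 144)/2 = 169/2.
So Σ_{n ∈ Z} |c_n|^2 = 169/2.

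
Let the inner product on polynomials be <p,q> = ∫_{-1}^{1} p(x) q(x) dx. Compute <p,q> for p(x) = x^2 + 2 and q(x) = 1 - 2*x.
<p,q> = 14/3

Expand the product: p(x)·q(x) = -2*x^3 + x^2 - 4*x + 2.
∫_{-1}^{1} of each monomial x^k gives [2/(k+1) if k even, 0 if k odd]. Integrating term-by-term (or equivalently evaluating the antiderivative F(x) = -x^4/2 + x^3/3 - 2*x^2 + 2*x at the endpoints):
  F(1) − F(−1) = -1/6 − (-29/6) = 14/3.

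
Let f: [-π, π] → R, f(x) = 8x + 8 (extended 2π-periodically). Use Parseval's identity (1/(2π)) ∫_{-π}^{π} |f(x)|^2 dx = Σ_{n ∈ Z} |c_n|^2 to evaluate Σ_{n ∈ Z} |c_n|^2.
Σ |c_n|^2 = 64π^2/3 + 64

Expand and integrate term by term over [-π, π]:
  ∫ (8x)^2 dx = 64·(2π^3/3); ∫ 2·8·(8)·x dx = 0 (odd integrand); ∫ 8^2 dx = 64·2π.
So (1/(2π)) ∫_{-π}^{π} (8x + 8)^2 dx = 64π^2/3 + 64 = 64π^2/3 + 64.
Parseval ⇒ Σ |c_n|^2 = 64π^2/3 + 64.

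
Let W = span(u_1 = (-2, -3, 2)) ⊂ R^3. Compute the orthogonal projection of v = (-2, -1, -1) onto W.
proj_W(v) = (-10/17, -15/17, 10/17)

Set up U = [u_1 | ... | u_1] ∈ R^(3×1). The projector onto W = col(U) is P = U (U^T U)^(-1) U^T.
Compute U^T U =
  [17],
and U^T v = (5).
Solve U^T U · c = U^T v for the coefficients: c = (5/17). The projection is proj_W(v) = U c.
Check: (v - proj_W(v)) · u_1 = 0  (should be 0).
Result: proj_W(v) = (-10/17, -15/17, 10/17).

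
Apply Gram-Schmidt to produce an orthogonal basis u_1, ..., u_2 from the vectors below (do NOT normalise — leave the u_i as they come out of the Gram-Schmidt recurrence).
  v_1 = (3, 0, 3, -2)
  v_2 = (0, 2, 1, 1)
Orthogonal basis:
  u_1 = (3, 0, 3, -2)
  u_2 = (-3/22, 2, 19/22, 12/11)

Apply the Gram-Schmidt recurrence
  u_1 = v_1
  u_i = v_i − Σ_{j<i} ((v_i · u_j) / (u_j · u_j)) · u_j.

Step by step this gives:
  u_1 = (3, 0, 3, -2)
  u_2 = (-3/22, 2, 19/22, 12/11)

Orthogonality check:
  u_2 · u_1 = 0 (should be 0)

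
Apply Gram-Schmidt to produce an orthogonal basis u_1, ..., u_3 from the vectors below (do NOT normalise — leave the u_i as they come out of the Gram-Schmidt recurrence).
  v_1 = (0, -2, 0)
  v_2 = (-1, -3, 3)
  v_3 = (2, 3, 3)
Orthogonal basis:
  u_1 = (0, -2, 0)
  u_2 = (-1, 0, 3)
  u_3 = (27/10, 0, 9/10)

Apply the Gram-Schmidt recurrence
  u_1 = v_1
  u_i = v_i − Σ_{j<i} ((v_i · u_j) / (u_j · u_j)) · u_j.

Step by step this gives:
  u_1 = (0, -2, 0)
  u_2 = (-1, 0, 3)
  u_3 = (27/10, 0, 9/10)

Orthogonality check:
  u_2 · u_1 = 0 (should be 0)
  u_3 · u_1 = 0 (should be 0)
  u_3 · u_2 = 0 (should be 0)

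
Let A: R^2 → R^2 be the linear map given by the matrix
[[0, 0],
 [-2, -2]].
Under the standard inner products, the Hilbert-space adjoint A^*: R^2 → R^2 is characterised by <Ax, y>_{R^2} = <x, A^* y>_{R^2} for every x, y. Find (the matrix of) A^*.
A^* = A^T =
[[0, -2],
 [0, -2]]

For real matrices with standard dot products, the defining identity <Ax, y> = <x, A^* y> gives (Ax)^T y = x^T (A^*) y, i.e. x^T A^T y = x^T (A^*) y. Since this holds for all x, y, we must have A^* = A^T. Therefore
A^* =
[[0, -2],
 [0, -2]].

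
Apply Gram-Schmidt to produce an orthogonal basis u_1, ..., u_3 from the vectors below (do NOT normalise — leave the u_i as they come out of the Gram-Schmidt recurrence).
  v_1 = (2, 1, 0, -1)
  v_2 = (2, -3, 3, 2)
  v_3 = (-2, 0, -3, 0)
Orthogonal basis:
  u_1 = (2, 1, 0, -1)
  u_2 = (7/3, -17/6, 3, 11/6)
  u_3 = (88/155, -129/155, -219/155, 47/155)

Apply the Gram-Schmidt recurrence
  u_1 = v_1
  u_i = v_i − Σ_{j<i} ((v_i · u_j) / (u_j · u_j)) · u_j.

Step by step this gives:
  u_1 = (2, 1, 0, -1)
  u_2 = (7/3, -17/6, 3, 11/6)
  u_3 = (88/155, -129/155, -219/155, 47/155)

Orthogonality check:
  u_2 · u_1 = 0 (should be 0)
  u_3 · u_1 = 0 (should be 0)
  u_3 · u_2 = 0 (should be 0)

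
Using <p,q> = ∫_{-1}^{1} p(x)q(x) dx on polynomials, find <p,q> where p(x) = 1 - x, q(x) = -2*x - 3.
<p,q> = -14/3

Expand the product: p(x)·q(x) = 2*x^2 + x - 3.
∫_{-1}^{1} of each monomial x^k gives [2/(k+1) if k even, 0 if k odd]. Integrating term-by-term (or equivalently evaluating the antiderivative F(x) = 2*x^3/3 + x^2/2 - 3*x at the endpoints):
  F(1) − F(−1) = -11/6 − (17/6) = -14/3.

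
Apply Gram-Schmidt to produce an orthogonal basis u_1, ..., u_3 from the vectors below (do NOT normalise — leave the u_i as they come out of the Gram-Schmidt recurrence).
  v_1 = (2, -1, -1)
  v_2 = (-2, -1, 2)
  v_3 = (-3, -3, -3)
Orthogonal basis:
  u_1 = (2, -1, -1)
  u_2 = (-1/3, -11/6, 7/6)
  u_3 = (-81/29, -54/29, -108/29)

Apply the Gram-Schmidt recurrence
  u_1 = v_1
  u_i = v_i − Σ_{j<i} ((v_i · u_j) / (u_j · u_j)) · u_j.

Step by step this gives:
  u_1 = (2, -1, -1)
  u_2 = (-1/3, -11/6, 7/6)
  u_3 = (-81/29, -54/29, -108/29)

Orthogonality check:
  u_2 · u_1 = 0 (should be 0)
  u_3 · u_1 = 0 (should be 0)
  u_3 · u_2 = 0 (should be 0)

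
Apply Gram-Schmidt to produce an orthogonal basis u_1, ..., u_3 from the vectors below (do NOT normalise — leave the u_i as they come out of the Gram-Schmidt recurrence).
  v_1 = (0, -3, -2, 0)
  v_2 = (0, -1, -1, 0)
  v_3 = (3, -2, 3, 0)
Orthogonal basis:
  u_1 = (0, -3, -2, 0)
  u_2 = (0, 2/13, -3/13, 0)
  u_3 = (3, 0, 0, 0)

Apply the Gram-Schmidt recurrence
  u_1 = v_1
  u_i = v_i − Σ_{j<i} ((v_i · u_j) / (u_j · u_j)) · u_j.

Step by step this gives:
  u_1 = (0, -3, -2, 0)
  u_2 = (0, 2/13, -3/13, 0)
  u_3 = (3, 0, 0, 0)

Orthogonality check:
  u_2 · u_1 = 0 (should be 0)
  u_3 · u_1 = 0 (should be 0)
  u_3 · u_2 = 0 (should be 0)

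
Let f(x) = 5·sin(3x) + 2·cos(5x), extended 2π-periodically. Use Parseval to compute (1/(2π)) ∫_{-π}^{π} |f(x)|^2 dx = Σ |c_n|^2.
Σ |c_n|^2 = 29/2

Expand |f|^2 and use orthogonality of {sin(nx), cos(mx)} on [-π, π]:
  ∫_{-π}^{π} sin(nx)^2 dx = π, ∫ cos(mx)^2 dx = π, and cross terms integrate to 0.
So ∫_{-π}^{π} f(x)^2 dx = 5^2 · π + 2^2 · π = (25 + 4)π.
Divide by 2π: (25 + 4)/2 = 29/2.
By Parseval, this equals Σ |c_n|^2.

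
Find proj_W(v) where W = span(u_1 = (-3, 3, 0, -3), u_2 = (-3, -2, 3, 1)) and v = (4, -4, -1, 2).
proj_W(v) = (275/69, -200/69, -15/23, 215/69)

Set up U = [u_1 | ... | u_2] ∈ R^(4×2). The projector onto W = col(U) is P = U (U^T U)^(-1) U^T.
Compute U^T U =
  [27, 0]
  [0, 23],
and U^T v = (-30, -5).
Solve U^T U · c = U^T v for the coefficients: c = (-10/9, -5/23). The projection is proj_W(v) = U c.
Check: (v - proj_W(v)) · u_1 = 0  (should be 0).
Check: (v - proj_W(v)) · u_2 = 0  (should be 0).
Result: proj_W(v) = (275/69, -200/69, -15/23, 215/69).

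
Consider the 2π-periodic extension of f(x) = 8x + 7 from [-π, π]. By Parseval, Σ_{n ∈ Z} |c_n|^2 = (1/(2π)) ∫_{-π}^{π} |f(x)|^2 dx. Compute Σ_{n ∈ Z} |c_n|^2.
Σ |c_n|^2 = 64π^2/3 + 49

Expand and integrate term by term over [-π, π]:
  ∫ (8x)^2 dx = 64·(2π^3/3); ∫ 2·8·(7)·x dx = 0 (odd integrand); ∫ 7^2 dx = 49·2π.
So (1/(2π)) ∫_{-π}^{π} (8x + 7)^2 dx = 64π^2/3 + 49 = 64π^2/3 + 49.
Parseval ⇒ Σ |c_n|^2 = 64π^2/3 + 49.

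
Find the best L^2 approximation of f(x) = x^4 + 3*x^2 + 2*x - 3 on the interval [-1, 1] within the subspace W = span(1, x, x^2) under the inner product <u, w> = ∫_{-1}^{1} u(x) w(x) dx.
g(x) = 27*x^2/7 + 2*x - 108/35

The best approximation g ∈ W is the orthogonal projection of f onto W. Writing g = a_0 + a_1 x + a_2 x^2, the coefficients solve the normal equations G · a = b where
  G_{ij} = <φ_i, φ_j> and b_i = <f, φ_i>, with φ_0 = 1, φ_1 = x, φ_2 = x^2.
G =
  [2, 0, 2/3]
  [0, 2/3, 0]
  [2/3, 0, 2/5],
b = (-18/5, 4/3, -18/35).
Solving gives a_0 = -108/35, a_1 = 2, a_2 = 27/7, so
  g(x) = 27*x^2/7 + 2*x - 108/35.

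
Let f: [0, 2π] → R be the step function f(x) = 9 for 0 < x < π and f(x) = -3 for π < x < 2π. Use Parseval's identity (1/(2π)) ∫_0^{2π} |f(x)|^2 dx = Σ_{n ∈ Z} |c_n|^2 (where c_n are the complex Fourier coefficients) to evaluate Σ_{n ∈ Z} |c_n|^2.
Σ |c_n|^2 = 45

Parseval equates the L^2 energy of f (normalised by 1/(2π)) with the ℓ^2 sum of its Fourier coefficients: (1/(2π)) ∫_0^{2π} |f|^2 = Σ |c_n|^2.
Compute the left side: (1/(2π)) [∫_0^π 9^2 dx + ∫_π^{2π} (-3)^2 dx] = (1/(2π)) · (81π + 9π) = (81 + 9)/2 = 45.
So Σ_{n ∈ Z} |c_n|^2 = 45.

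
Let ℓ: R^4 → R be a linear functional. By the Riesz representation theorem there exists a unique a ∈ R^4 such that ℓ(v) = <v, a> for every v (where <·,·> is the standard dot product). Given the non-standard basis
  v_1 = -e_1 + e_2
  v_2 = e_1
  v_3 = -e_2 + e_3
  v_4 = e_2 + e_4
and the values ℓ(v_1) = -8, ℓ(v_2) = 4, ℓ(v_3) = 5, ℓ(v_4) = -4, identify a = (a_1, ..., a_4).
a = (4, -4, 1, 0)

Write a = (a_1, ..., a_4) in the standard basis. For each basis vector v_i, ℓ(v_i) = <v_i, a> is a linear equation in the a_j's. Collect the n equations into a matrix system V a = ℓ, where row i of V is v_i (expressed in the standard basis). Since V is invertible (lower-triangular with 1s on the diagonal, up to permutation), solve by back-substitution:
  V =
[[-1, 1, 0, 0],
 [1, 0, 0, 0],
 [0, -1, 1, 0],
 [0, 1, 0, 1]]
  V a = (-8, 4, 5, -4)
Solving gives a = (4, -4, 1, 0).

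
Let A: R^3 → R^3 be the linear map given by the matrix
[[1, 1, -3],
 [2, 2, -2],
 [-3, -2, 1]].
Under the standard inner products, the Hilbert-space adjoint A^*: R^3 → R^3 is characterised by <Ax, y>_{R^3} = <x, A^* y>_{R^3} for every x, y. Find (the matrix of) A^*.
A^* = A^T =
[[1, 2, -3],
 [1, 2, -2],
 [-3, -2, 1]]

For real matrices with standard dot products, the defining identity <Ax, y> = <x, A^* y> gives (Ax)^T y = x^T (A^*) y, i.e. x^T A^T y = x^T (A^*) y. Since this holds for all x, y, we must have A^* = A^T. Therefore
A^* =
[[1, 2, -3],
 [1, 2, -2],
 [-3, -2, 1]].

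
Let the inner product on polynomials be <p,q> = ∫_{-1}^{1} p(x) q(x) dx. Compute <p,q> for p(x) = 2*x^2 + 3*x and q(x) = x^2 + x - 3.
<p,q> = -6/5

Expand the product: p(x)·q(x) = 2*x^4 + 5*x^3 - 3*x^2 - 9*x.
∫_{-1}^{1} of each monomial x^k gives [2/(k+1) if k even, 0 if k odd]. Integrating term-by-term (or equivalently evaluating the antiderivative F(x) = 2*x^5/5 + 5*x^4/4 - x^3 - 9*x^2/2 at the endpoints):
  F(1) − F(−1) = -77/20 − (-53/20) = -6/5.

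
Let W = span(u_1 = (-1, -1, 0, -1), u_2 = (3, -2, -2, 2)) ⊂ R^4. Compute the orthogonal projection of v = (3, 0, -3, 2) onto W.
proj_W(v) = (29/9, -2/3, -14/9, 22/9)

Set up U = [u_1 | ... | u_2] ∈ R^(4×2). The projector onto W = col(U) is P = U (U^T U)^(-1) U^T.
Compute U^T U =
  [3, -3]
  [-3, 21],
and U^T v = (-5, 19).
Solve U^T U · c = U^T v for the coefficients: c = (-8/9, 7/9). The projection is proj_W(v) = U c.
Check: (v - proj_W(v)) · u_1 = 0  (should be 0).
Check: (v - proj_W(v)) · u_2 = 0  (should be 0).
Result: proj_W(v) = (29/9, -2/3, -14/9, 22/9).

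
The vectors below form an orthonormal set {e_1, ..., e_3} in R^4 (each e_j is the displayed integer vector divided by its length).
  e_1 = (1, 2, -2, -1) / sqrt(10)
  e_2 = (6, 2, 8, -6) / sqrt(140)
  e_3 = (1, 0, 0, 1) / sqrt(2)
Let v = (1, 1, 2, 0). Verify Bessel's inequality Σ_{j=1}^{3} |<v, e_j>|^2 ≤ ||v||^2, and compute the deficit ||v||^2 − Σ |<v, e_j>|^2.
Σ |<v, e_j>|^2 = 33/7; ||v||^2 = 6; deficit = 9/7

Write each e_j = u_j / sqrt(<u_j, u_j>) where u_j is the displayed integer vector. Then <v, e_j> = <v, u_j> / sqrt(<u_j, u_j>), so |<v, e_j>|^2 = <v, u_j>^2 / <u_j, u_j>.
Coefficients: <v, e_1> = -1/sqrt(10), <v, e_2> = 24/sqrt(140), <v, e_3> = 1/sqrt(2).
Square and sum: Σ |<v, e_j>|^2 = 33/7.
Compute ||v||^2 = v·v = 6.
Deficit = 6 − 33/7 = 9/7 ≥ 0, confirming Bessel's inequality. (The deficit equals ||v − Σ <v,e_j> e_j||^2, the squared distance from v to span{e_j}.)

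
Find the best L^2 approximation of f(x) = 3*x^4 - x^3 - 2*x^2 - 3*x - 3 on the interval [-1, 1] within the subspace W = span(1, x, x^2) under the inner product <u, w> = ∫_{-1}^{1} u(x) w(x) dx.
g(x) = 4*x^2/7 - 18*x/5 - 114/35

The best approximation g ∈ W is the orthogonal projection of f onto W. Writing g = a_0 + a_1 x + a_2 x^2, the coefficients solve the normal equations G · a = b where
  G_{ij} = <φ_i, φ_j> and b_i = <f, φ_i>, with φ_0 = 1, φ_1 = x, φ_2 = x^2.
G =
  [2, 0, 2/3]
  [0, 2/3, 0]
  [2/3, 0, 2/5],
b = (-92/15, -12/5, -68/35).
Solving gives a_0 = -114/35, a_1 = -18/5, a_2 = 4/7, so
  g(x) = 4*x^2/7 - 18*x/5 - 114/35.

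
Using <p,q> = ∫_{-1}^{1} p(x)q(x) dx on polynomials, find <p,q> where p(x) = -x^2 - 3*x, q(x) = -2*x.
<p,q> = 4

Expand the product: p(x)·q(x) = 2*x^3 + 6*x^2.
∫_{-1}^{1} of each monomial x^k gives [2/(k+1) if k even, 0 if k odd]. Integrating term-by-term (or equivalently evaluating the antiderivative F(x) = x^4/2 + 2*x^3 at the endpoints):
  F(1) − F(−1) = 5/2 − (-3/2) = 4.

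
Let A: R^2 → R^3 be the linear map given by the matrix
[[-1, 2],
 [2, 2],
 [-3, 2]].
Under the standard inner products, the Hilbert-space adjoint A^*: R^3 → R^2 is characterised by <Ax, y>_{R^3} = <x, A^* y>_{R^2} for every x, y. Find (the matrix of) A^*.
A^* = A^T =
[[-1, 2, -3],
 [2, 2, 2]]

For real matrices with standard dot products, the defining identity <Ax, y> = <x, A^* y> gives (Ax)^T y = x^T (A^*) y, i.e. x^T A^T y = x^T (A^*) y. Since this holds for all x, y, we must have A^* = A^T. Therefore
A^* =
[[-1, 2, -3],
 [2, 2, 2]].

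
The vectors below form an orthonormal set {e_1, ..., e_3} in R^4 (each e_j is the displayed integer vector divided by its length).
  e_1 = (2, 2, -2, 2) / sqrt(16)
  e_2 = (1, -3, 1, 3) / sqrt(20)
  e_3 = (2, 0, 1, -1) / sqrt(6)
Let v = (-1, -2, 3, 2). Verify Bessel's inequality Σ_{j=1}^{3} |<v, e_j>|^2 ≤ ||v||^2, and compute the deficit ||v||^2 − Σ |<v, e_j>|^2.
Σ |<v, e_j>|^2 = 419/30; ||v||^2 = 18; deficit = 121/30

Write each e_j = u_j / sqrt(<u_j, u_j>) where u_j is the displayed integer vector. Then <v, e_j> = <v, u_j> / sqrt(<u_j, u_j>), so |<v, e_j>|^2 = <v, u_j>^2 / <u_j, u_j>.
Coefficients: <v, e_1> = -8/sqrt(16), <v, e_2> = 14/sqrt(20), <v, e_3> = -1/sqrt(6).
Square and sum: Σ |<v, e_j>|^2 = 419/30.
Compute ||v||^2 = v·v = 18.
Deficit = 18 − 419/30 = 121/30 ≥ 0, confirming Bessel's inequality. (The deficit equals ||v − Σ <v,e_j> e_j||^2, the squared distance from v to span{e_j}.)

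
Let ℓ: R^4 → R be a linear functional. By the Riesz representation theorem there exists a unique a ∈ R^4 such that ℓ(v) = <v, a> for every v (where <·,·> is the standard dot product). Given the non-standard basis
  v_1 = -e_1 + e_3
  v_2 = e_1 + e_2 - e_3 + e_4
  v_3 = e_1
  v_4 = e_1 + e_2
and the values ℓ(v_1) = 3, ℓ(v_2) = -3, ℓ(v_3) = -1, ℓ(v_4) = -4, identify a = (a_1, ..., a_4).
a = (-1, -3, 2, 3)

Write a = (a_1, ..., a_4) in the standard basis. For each basis vector v_i, ℓ(v_i) = <v_i, a> is a linear equation in the a_j's. Collect the n equations into a matrix system V a = ℓ, where row i of V is v_i (expressed in the standard basis). Since V is invertible (lower-triangular with 1s on the diagonal, up to permutation), solve by back-substitution:
  V =
[[-1, 0, 1, 0],
 [1, 1, -1, 1],
 [1, 0, 0, 0],
 [1, 1, 0, 0]]
  V a = (3, -3, -1, -4)
Solving gives a = (-1, -3, 2, 3).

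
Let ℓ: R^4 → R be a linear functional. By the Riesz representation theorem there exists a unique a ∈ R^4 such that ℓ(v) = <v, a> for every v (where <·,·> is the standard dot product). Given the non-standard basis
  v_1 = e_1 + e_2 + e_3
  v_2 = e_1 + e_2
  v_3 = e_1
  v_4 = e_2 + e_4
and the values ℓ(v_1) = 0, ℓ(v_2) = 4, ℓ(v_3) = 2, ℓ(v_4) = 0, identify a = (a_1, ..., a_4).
a = (2, 2, -4, -2)

Write a = (a_1, ..., a_4) in the standard basis. For each basis vector v_i, ℓ(v_i) = <v_i, a> is a linear equation in the a_j's. Collect the n equations into a matrix system V a = ℓ, where row i of V is v_i (expressed in the standard basis). Since V is invertible (lower-triangular with 1s on the diagonal, up to permutation), solve by back-substitution:
  V =
[[1, 1, 1, 0],
 [1, 1, 0, 0],
 [1, 0, 0, 0],
 [0, 1, 0, 1]]
  V a = (0, 4, 2, 0)
Solving gives a = (2, 2, -4, -2).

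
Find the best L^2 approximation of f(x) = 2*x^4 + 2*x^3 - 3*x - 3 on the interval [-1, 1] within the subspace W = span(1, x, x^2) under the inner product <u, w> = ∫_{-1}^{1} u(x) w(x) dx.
g(x) = 12*x^2/7 - 9*x/5 - 111/35

The best approximation g ∈ W is the orthogonal projection of f onto W. Writing g = a_0 + a_1 x + a_2 x^2, the coefficients solve the normal equations G · a = b where
  G_{ij} = <φ_i, φ_j> and b_i = <f, φ_i>, with φ_0 = 1, φ_1 = x, φ_2 = x^2.
G =
  [2, 0, 2/3]
  [0, 2/3, 0]
  [2/3, 0, 2/5],
b = (-26/5, -6/5, -10/7).
Solving gives a_0 = -111/35, a_1 = -9/5, a_2 = 12/7, so
  g(x) = 12*x^2/7 - 9*x/5 - 111/35.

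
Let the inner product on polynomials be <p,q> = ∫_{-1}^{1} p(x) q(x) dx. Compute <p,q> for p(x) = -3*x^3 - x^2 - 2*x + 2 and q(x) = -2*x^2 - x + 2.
<p,q> = 22/3

Expand the product: p(x)·q(x) = 6*x^5 + 5*x^4 - x^3 - 4*x^2 - 6*x + 4.
∫_{-1}^{1} of each monomial x^k gives [2/(k+1) if k even, 0 if k odd]. Integrating term-by-term (or equivalently evaluating the antiderivative F(x) = x^6 + x^5 - x^4/4 - 4*x^3/3 - 3*x^2 + 4*x at the endpoints):
  F(1) − F(−1) = 17/12 − (-71/12) = 22/3.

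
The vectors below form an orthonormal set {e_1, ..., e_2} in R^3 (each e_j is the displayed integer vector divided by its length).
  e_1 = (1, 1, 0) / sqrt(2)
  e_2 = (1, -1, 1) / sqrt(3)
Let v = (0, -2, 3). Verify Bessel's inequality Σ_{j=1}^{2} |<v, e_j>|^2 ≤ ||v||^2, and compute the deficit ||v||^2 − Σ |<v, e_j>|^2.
Σ |<v, e_j>|^2 = 31/3; ||v||^2 = 13; deficit = 8/3

Write each e_j = u_j / sqrt(<u_j, u_j>) where u_j is the displayed integer vector. Then <v, e_j> = <v, u_j> / sqrt(<u_j, u_j>), so |<v, e_j>|^2 = <v, u_j>^2 / <u_j, u_j>.
Coefficients: <v, e_1> = -2/sqrt(2), <v, e_2> = 5/sqrt(3).
Square and sum: Σ |<v, e_j>|^2 = 31/3.
Compute ||v||^2 = v·v = 13.
Deficit = 13 − 31/3 = 8/3 ≥ 0, confirming Bessel's inequality. (The deficit equals ||v − Σ <v,e_j> e_j||^2, the squared distance from v to span{e_j}.)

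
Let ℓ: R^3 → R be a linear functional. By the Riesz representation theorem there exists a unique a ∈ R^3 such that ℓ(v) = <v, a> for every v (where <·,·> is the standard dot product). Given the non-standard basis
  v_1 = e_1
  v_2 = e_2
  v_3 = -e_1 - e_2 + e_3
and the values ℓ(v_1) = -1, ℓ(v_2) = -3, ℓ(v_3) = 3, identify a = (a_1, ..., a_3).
a = (-1, -3, -1)

Write a = (a_1, ..., a_3) in the standard basis. For each basis vector v_i, ℓ(v_i) = <v_i, a> is a linear equation in the a_j's. Collect the n equations into a matrix system V a = ℓ, where row i of V is v_i (expressed in the standard basis). Since V is invertible (lower-triangular with 1s on the diagonal, up to permutation), solve by back-substitution:
  V =
[[1, 0, 0],
 [0, 1, 0],
 [-1, -1, 1]]
  V a = (-1, -3, 3)
Solving gives a = (-1, -3, -1).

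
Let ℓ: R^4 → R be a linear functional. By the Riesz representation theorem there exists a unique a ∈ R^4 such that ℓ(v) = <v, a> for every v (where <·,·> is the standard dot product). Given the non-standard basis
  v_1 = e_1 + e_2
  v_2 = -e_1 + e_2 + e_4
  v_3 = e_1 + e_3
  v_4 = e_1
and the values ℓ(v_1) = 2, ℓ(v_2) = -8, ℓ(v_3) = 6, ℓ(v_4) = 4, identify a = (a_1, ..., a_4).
a = (4, -2, 2, -2)

Write a = (a_1, ..., a_4) in the standard basis. For each basis vector v_i, ℓ(v_i) = <v_i, a> is a linear equation in the a_j's. Collect the n equations into a matrix system V a = ℓ, where row i of V is v_i (expressed in the standard basis). Since V is invertible (lower-triangular with 1s on the diagonal, up to permutation), solve by back-substitution:
  V =
[[1, 1, 0, 0],
 [-1, 1, 0, 1],
 [1, 0, 1, 0],
 [1, 0, 0, 0]]
  V a = (2, -8, 6, 4)
Solving gives a = (4, -2, 2, -2).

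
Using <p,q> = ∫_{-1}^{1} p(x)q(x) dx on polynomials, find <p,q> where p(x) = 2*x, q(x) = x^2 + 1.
<p,q> = 0

Expand the product: p(x)·q(x) = 2*x^3 + 2*x.
∫_{-1}^{1} of each monomial x^k gives [2/(k+1) if k even, 0 if k odd]. Integrating term-by-term (or equivalently evaluating the antiderivative F(x) = x^4/2 + x^2 at the endpoints):
  F(1) − F(−1) = 3/2 − (3/2) = 0.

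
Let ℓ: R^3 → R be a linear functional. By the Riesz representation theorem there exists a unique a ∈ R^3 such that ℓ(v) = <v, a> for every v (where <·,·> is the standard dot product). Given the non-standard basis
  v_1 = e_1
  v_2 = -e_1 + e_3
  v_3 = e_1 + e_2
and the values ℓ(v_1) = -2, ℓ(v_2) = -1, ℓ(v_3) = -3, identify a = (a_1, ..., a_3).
a = (-2, -1, -3)

Write a = (a_1, ..., a_3) in the standard basis. For each basis vector v_i, ℓ(v_i) = <v_i, a> is a linear equation in the a_j's. Collect the n equations into a matrix system V a = ℓ, where row i of V is v_i (expressed in the standard basis). Since V is invertible (lower-triangular with 1s on the diagonal, up to permutation), solve by back-substitution:
  V =
[[1, 0, 0],
 [-1, 0, 1],
 [1, 1, 0]]
  V a = (-2, -1, -3)
Solving gives a = (-2, -1, -3).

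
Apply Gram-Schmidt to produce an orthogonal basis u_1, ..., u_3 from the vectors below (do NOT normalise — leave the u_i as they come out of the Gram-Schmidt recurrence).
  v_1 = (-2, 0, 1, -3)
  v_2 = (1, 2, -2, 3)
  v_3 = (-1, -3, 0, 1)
Orthogonal basis:
  u_1 = (-2, 0, 1, -3)
  u_2 = (-6/7, 2, -15/14, 3/14)
  u_3 = (-154/83, -111/83, -68/83, 80/83)

Apply the Gram-Schmidt recurrence
  u_1 = v_1
  u_i = v_i − Σ_{j<i} ((v_i · u_j) / (u_j · u_j)) · u_j.

Step by step this gives:
  u_1 = (-2, 0, 1, -3)
  u_2 = (-6/7, 2, -15/14, 3/14)
  u_3 = (-154/83, -111/83, -68/83, 80/83)

Orthogonality check:
  u_2 · u_1 = 0 (should be 0)
  u_3 · u_1 = 0 (should be 0)
  u_3 · u_2 = 0 (should be 0)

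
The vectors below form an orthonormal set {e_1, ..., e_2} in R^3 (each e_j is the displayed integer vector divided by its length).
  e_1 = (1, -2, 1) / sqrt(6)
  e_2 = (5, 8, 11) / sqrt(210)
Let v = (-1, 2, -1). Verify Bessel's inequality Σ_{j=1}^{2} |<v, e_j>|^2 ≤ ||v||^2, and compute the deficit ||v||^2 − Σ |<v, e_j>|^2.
Σ |<v, e_j>|^2 = 6; ||v||^2 = 6; deficit = 0

Write each e_j = u_j / sqrt(<u_j, u_j>) where u_j is the displayed integer vector. Then <v, e_j> = <v, u_j> / sqrt(<u_j, u_j>), so |<v, e_j>|^2 = <v, u_j>^2 / <u_j, u_j>.
Coefficients: <v, e_1> = -6/sqrt(6), <v, e_2> = 0/sqrt(210).
Square and sum: Σ |<v, e_j>|^2 = 6.
Compute ||v||^2 = v·v = 6.
Deficit = 6 − 6 = 0 ≥ 0, confirming Bessel's inequality. (The deficit equals ||v − Σ <v,e_j> e_j||^2, the squared distance from v to span{e_j}.)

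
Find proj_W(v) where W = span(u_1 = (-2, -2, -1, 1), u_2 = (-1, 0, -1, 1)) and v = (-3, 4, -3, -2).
proj_W(v) = (-3/7, 19/7, -25/14, 25/14)

Set up U = [u_1 | ... | u_2] ∈ R^(4×2). The projector onto W = col(U) is P = U (U^T U)^(-1) U^T.
Compute U^T U =
  [10, 4]
  [4, 3],
and U^T v = (-1, 4).
Solve U^T U · c = U^T v for the coefficients: c = (-19/14, 22/7). The projection is proj_W(v) = U c.
Check: (v - proj_W(v)) · u_1 = 0  (should be 0).
Check: (v - proj_W(v)) · u_2 = 0  (should be 0).
Result: proj_W(v) = (-3/7, 19/7, -25/14, 25/14).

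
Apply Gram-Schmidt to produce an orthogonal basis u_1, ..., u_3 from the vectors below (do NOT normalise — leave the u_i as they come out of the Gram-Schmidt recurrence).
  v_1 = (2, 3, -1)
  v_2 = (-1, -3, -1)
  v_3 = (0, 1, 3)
Orthogonal basis:
  u_1 = (2, 3, -1)
  u_2 = (3/7, -6/7, -12/7)
  u_3 = (2/3, -1/3, 1/3)

Apply the Gram-Schmidt recurrence
  u_1 = v_1
  u_i = v_i − Σ_{j<i} ((v_i · u_j) / (u_j · u_j)) · u_j.

Step by step this gives:
  u_1 = (2, 3, -1)
  u_2 = (3/7, -6/7, -12/7)
  u_3 = (2/3, -1/3, 1/3)

Orthogonality check:
  u_2 · u_1 = 0 (should be 0)
  u_3 · u_1 = 0 (should be 0)
  u_3 · u_2 = 0 (should be 0)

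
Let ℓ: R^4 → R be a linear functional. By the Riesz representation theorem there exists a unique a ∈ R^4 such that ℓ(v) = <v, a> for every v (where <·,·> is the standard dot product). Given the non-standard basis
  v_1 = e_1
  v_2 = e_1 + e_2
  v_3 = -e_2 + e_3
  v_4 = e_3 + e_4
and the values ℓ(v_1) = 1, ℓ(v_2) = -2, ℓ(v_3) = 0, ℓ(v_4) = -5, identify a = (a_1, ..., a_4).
a = (1, -3, -3, -2)

Write a = (a_1, ..., a_4) in the standard basis. For each basis vector v_i, ℓ(v_i) = <v_i, a> is a linear equation in the a_j's. Collect the n equations into a matrix system V a = ℓ, where row i of V is v_i (expressed in the standard basis). Since V is invertible (lower-triangular with 1s on the diagonal, up to permutation), solve by back-substitution:
  V =
[[1, 0, 0, 0],
 [1, 1, 0, 0],
 [0, -1, 1, 0],
 [0, 0, 1, 1]]
  V a = (1, -2, 0, -5)
Solving gives a = (1, -3, -3, -2).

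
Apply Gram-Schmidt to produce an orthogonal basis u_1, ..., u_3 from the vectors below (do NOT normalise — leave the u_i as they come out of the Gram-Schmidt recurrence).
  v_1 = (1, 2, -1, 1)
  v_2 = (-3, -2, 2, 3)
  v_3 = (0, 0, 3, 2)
Orthogonal basis:
  u_1 = (1, 2, -1, 1)
  u_2 = (-15/7, -2/7, 8/7, 27/7)
  u_3 = (94/73, 32/73, 164/73, 6/73)

Apply the Gram-Schmidt recurrence
  u_1 = v_1
  u_i = v_i − Σ_{j<i} ((v_i · u_j) / (u_j · u_j)) · u_j.

Step by step this gives:
  u_1 = (1, 2, -1, 1)
  u_2 = (-15/7, -2/7, 8/7, 27/7)
  u_3 = (94/73, 32/73, 164/73, 6/73)

Orthogonality check:
  u_2 · u_1 = 0 (should be 0)
  u_3 · u_1 = 0 (should be 0)
  u_3 · u_2 = 0 (should be 0)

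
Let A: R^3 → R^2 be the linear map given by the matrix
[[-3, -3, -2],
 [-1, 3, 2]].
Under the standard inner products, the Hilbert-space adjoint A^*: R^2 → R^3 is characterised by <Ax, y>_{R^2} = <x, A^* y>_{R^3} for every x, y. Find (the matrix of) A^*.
A^* = A^T =
[[-3, -1],
 [-3, 3],
 [-2, 2]]

For real matrices with standard dot products, the defining identity <Ax, y> = <x, A^* y> gives (Ax)^T y = x^T (A^*) y, i.e. x^T A^T y = x^T (A^*) y. Since this holds for all x, y, we must have A^* = A^T. Therefore
A^* =
[[-3, -1],
 [-3, 3],
 [-2, 2]].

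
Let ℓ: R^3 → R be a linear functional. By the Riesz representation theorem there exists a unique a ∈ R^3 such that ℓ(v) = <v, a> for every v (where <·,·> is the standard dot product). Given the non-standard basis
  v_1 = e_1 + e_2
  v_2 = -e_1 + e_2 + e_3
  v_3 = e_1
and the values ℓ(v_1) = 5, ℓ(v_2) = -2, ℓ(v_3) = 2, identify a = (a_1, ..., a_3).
a = (2, 3, -3)

Write a = (a_1, ..., a_3) in the standard basis. For each basis vector v_i, ℓ(v_i) = <v_i, a> is a linear equation in the a_j's. Collect the n equations into a matrix system V a = ℓ, where row i of V is v_i (expressed in the standard basis). Since V is invertible (lower-triangular with 1s on the diagonal, up to permutation), solve by back-substitution:
  V =
[[1, 1, 0],
 [-1, 1, 1],
 [1, 0, 0]]
  V a = (5, -2, 2)
Solving gives a = (2, 3, -3).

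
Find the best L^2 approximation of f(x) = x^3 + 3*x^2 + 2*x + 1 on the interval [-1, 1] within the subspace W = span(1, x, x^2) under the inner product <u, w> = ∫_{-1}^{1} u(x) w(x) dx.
g(x) = 3*x^2 + 13*x/5 + 1

The best approximation g ∈ W is the orthogonal projection of f onto W. Writing g = a_0 + a_1 x + a_2 x^2, the coefficients solve the normal equations G · a = b where
  G_{ij} = <φ_i, φ_j> and b_i = <f, φ_i>, with φ_0 = 1, φ_1 = x, φ_2 = x^2.
G =
  [2, 0, 2/3]
  [0, 2/3, 0]
  [2/3, 0, 2/5],
b = (4, 26/15, 28/15).
Solving gives a_0 = 1, a_1 = 13/5, a_2 = 3, so
  g(x) = 3*x^2 + 13*x/5 + 1.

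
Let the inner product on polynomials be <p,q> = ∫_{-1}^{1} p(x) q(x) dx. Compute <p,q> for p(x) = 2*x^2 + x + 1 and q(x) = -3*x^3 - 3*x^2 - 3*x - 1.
<p,q> = -164/15

Expand the product: p(x)·q(x) = -6*x^5 - 9*x^4 - 12*x^3 - 8*x^2 - 4*x - 1.
∫_{-1}^{1} of each monomial x^k gives [2/(k+1) if k even, 0 if k odd]. Integrating term-by-term (or equivalently evaluating the antiderivative F(x) = -x^6 - 9*x^5/5 - 3*x^4 - 8*x^3/3 - 2*x^2 - x at the endpoints):
  F(1) − F(−1) = -172/15 − (-8/15) = -164/15.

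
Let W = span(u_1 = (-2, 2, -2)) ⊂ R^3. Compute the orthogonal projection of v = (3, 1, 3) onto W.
proj_W(v) = (5/3, -5/3, 5/3)

Set up U = [u_1 | ... | u_1] ∈ R^(3×1). The projector onto W = col(U) is P = U (U^T U)^(-1) U^T.
Compute U^T U =
  [12],
and U^T v = (-10).
Solve U^T U · c = U^T v for the coefficients: c = (-5/6). The projection is proj_W(v) = U c.
Check: (v - proj_W(v)) · u_1 = 0  (should be 0).
Result: proj_W(v) = (5/3, -5/3, 5/3).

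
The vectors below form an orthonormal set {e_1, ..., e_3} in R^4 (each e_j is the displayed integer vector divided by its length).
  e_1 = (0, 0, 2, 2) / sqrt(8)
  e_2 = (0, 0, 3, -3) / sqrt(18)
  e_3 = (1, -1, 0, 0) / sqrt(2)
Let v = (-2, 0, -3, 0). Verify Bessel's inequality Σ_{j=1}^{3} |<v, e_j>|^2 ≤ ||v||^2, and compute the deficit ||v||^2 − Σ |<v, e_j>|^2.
Σ |<v, e_j>|^2 = 11; ||v||^2 = 13; deficit = 2

Write each e_j = u_j / sqrt(<u_j, u_j>) where u_j is the displayed integer vector. Then <v, e_j> = <v, u_j> / sqrt(<u_j, u_j>), so |<v, e_j>|^2 = <v, u_j>^2 / <u_j, u_j>.
Coefficients: <v, e_1> = -6/sqrt(8), <v, e_2> = -9/sqrt(18), <v, e_3> = -2/sqrt(2).
Square and sum: Σ |<v, e_j>|^2 = 11.
Compute ||v||^2 = v·v = 13.
Deficit = 13 − 11 = 2 ≥ 0, confirming Bessel's inequality. (The deficit equals ||v − Σ <v,e_j> e_j||^2, the squared distance from v to span{e_j}.)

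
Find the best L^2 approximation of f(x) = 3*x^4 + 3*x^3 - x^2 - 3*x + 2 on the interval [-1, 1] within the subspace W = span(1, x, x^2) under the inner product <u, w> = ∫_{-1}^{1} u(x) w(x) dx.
g(x) = 11*x^2/7 - 6*x/5 + 61/35

The best approximation g ∈ W is the orthogonal projection of f onto W. Writing g = a_0 + a_1 x + a_2 x^2, the coefficients solve the normal equations G · a = b where
  G_{ij} = <φ_i, φ_j> and b_i = <f, φ_i>, with φ_0 = 1, φ_1 = x, φ_2 = x^2.
G =
  [2, 0, 2/3]
  [0, 2/3, 0]
  [2/3, 0, 2/5],
b = (68/15, -4/5, 188/105).
Solving gives a_0 = 61/35, a_1 = -6/5, a_2 = 11/7, so
  g(x) = 11*x^2/7 - 6*x/5 + 61/35.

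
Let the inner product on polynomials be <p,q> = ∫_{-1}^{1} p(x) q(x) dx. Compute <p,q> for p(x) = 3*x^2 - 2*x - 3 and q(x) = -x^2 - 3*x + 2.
<p,q> = -16/5

Expand the product: p(x)·q(x) = -3*x^4 - 7*x^3 + 15*x^2 + 5*x - 6.
∫_{-1}^{1} of each monomial x^k gives [2/(k+1) if k even, 0 if k odd]. Integrating term-by-term (or equivalently evaluating the antiderivative F(x) = -3*x^5/5 - 7*x^4/4 + 5*x^3 + 5*x^2/2 - 6*x at the endpoints):
  F(1) − F(−1) = -17/20 − (47/20) = -16/5.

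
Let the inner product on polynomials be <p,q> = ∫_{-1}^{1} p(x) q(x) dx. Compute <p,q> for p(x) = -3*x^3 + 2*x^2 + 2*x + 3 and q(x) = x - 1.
<p,q> = -36/5

Expand the product: p(x)·q(x) = -3*x^4 + 5*x^3 + x - 3.
∫_{-1}^{1} of each monomial x^k gives [2/(k+1) if k even, 0 if k odd]. Integrating term-by-term (or equivalently evaluating the antiderivative F(x) = -3*x^5/5 + 5*x^4/4 + x^2/2 - 3*x at the endpoints):
  F(1) − F(−1) = -37/20 − (107/20) = -36/5.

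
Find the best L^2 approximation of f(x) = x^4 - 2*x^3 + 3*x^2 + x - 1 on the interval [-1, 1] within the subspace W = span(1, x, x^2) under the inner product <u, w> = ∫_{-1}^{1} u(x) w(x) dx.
g(x) = 27*x^2/7 - x/5 - 38/35

The best approximation g ∈ W is the orthogonal projection of f onto W. Writing g = a_0 + a_1 x + a_2 x^2, the coefficients solve the normal equations G · a = b where
  G_{ij} = <φ_i, φ_j> and b_i = <f, φ_i>, with φ_0 = 1, φ_1 = x, φ_2 = x^2.
G =
  [2, 0, 2/3]
  [0, 2/3, 0]
  [2/3, 0, 2/5],
b = (2/5, -2/15, 86/105).
Solving gives a_0 = -38/35, a_1 = -1/5, a_2 = 27/7, so
  g(x) = 27*x^2/7 - x/5 - 38/35.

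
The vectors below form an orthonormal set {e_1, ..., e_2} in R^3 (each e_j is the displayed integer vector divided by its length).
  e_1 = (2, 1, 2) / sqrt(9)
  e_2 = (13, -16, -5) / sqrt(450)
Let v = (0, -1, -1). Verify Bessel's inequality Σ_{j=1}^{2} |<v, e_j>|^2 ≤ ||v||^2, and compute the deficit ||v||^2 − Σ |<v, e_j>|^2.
Σ |<v, e_j>|^2 = 99/50; ||v||^2 = 2; deficit = 1/50

Write each e_j = u_j / sqrt(<u_j, u_j>) where u_j is the displayed integer vector. Then <v, e_j> = <v, u_j> / sqrt(<u_j, u_j>), so |<v, e_j>|^2 = <v, u_j>^2 / <u_j, u_j>.
Coefficients: <v, e_1> = -3/sqrt(9), <v, e_2> = 21/sqrt(450).
Square and sum: Σ |<v, e_j>|^2 = 99/50.
Compute ||v||^2 = v·v = 2.
Deficit = 2 − 99/50 = 1/50 ≥ 0, confirming Bessel's inequality. (The deficit equals ||v − Σ <v,e_j> e_j||^2, the squared distance from v to span{e_j}.)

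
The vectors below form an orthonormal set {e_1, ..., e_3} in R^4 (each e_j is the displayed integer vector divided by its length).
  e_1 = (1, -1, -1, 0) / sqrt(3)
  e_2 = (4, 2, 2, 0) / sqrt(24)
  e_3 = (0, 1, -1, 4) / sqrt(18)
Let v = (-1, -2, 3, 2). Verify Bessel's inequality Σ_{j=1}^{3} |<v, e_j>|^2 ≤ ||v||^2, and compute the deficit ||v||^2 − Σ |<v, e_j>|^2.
Σ |<v, e_j>|^2 = 2; ||v||^2 = 18; deficit = 16

Write each e_j = u_j / sqrt(<u_j, u_j>) where u_j is the displayed integer vector. Then <v, e_j> = <v, u_j> / sqrt(<u_j, u_j>), so |<v, e_j>|^2 = <v, u_j>^2 / <u_j, u_j>.
Coefficients: <v, e_1> = -2/sqrt(3), <v, e_2> = -2/sqrt(24), <v, e_3> = 3/sqrt(18).
Square and sum: Σ |<v, e_j>|^2 = 2.
Compute ||v||^2 = v·v = 18.
Deficit = 18 − 2 = 16 ≥ 0, confirming Bessel's inequality. (The deficit equals ||v − Σ <v,e_j> e_j||^2, the squared distance from v to span{e_j}.)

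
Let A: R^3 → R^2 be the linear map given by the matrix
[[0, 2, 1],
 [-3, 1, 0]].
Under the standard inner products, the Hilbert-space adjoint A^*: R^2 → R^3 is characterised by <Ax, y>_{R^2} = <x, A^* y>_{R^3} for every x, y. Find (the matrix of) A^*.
A^* = A^T =
[[0, -3],
 [2, 1],
 [1, 0]]

For real matrices with standard dot products, the defining identity <Ax, y> = <x, A^* y> gives (Ax)^T y = x^T (A^*) y, i.e. x^T A^T y = x^T (A^*) y. Since this holds for all x, y, we must have A^* = A^T. Therefore
A^* =
[[0, -3],
 [2, 1],
 [1, 0]].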